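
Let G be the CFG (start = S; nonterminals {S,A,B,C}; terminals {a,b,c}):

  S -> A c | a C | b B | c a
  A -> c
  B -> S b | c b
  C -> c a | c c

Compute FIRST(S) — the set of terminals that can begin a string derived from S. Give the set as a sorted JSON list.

Compute FIRST by fixpoint:
pass 1:
  A via A→c: +{c}
  B via B→c b: +{c}
  C via C→c a: +{c}
  S via S→A c: +{c}
  S via S→a C: +{a}
  S via S→b B: +{b}
  FIRST[S]={a,b,c}  FIRST[A]={c}  FIRST[B]={c}  FIRST[C]={c}
pass 2:
  B via B→S b: +{a,b}
  FIRST[S]={a,b,c}  FIRST[A]={c}  FIRST[B]={a,b,c}  FIRST[C]={c}
pass 3: (stable)
  FIRST[S]={a,b,c}  FIRST[A]={c}  FIRST[B]={a,b,c}  FIRST[C]={c}

FIRST(S) = ["a", "b", "c"]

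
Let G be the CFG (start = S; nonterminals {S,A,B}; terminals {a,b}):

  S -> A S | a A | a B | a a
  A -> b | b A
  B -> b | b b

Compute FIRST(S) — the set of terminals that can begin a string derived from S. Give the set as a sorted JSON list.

FIRST iteration:
pass 1:
  A via A→b: +{b}
  B via B→b: +{b}
  S via S→A S: +{b}
  S via S→a A: +{a}
  S: {a,b}  A: {b}  B: {b}
pass 2: (no change)
  S: {a,b}  A: {b}  B: {b}

FIRST(S) = ["a", "b"]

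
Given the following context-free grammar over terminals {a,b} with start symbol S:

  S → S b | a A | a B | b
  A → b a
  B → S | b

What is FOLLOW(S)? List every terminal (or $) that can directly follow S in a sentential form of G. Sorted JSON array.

Compute FIRST by fixpoint:
round 1:
  A via A→b a: +{b}
  B via B→b: +{b}
  S via S→a A: +{a}
  S via S→b: +{b}
  S: {a,b}  A: {b}  B: {b}
round 2:
  B via B→S: +{a}
  S: {a,b}  A: {b}  B: {a,b}
round 3: (stable)
  S: {a,b}  A: {b}  B: {a,b}

Compute FOLLOW by fixpoint:
FOLLOW(S) := {$}
[1]
  S→S b: FOLLOW(S) ⊇ FIRST(b) = {b}; new: +{b}
  S→a A: FOLLOW(A) ⊇ FOLLOW(S) ⊇ {$,b}; new: +{$,b}
  S→a B: FOLLOW(B) ⊇ FOLLOW(S) ⊇ {$,b}; new: +{$,b}
  S: {$,b}  A: {$,b}  B: {$,b}
[2] — fixpoint
  S: {$,b}  A: {$,b}  B: {$,b}

FOLLOW(S) = ["$", "b"]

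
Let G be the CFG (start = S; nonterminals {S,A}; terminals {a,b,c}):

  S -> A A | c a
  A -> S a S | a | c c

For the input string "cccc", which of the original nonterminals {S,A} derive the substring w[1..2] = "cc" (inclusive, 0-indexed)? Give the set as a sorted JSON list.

CNF form of G:
  S -> A A | T1 T0
  A -> S X2 | T1 T1 | a
  T0 -> a
  T1 -> c
  X2 -> T0 S

CYK fill — only the sub-triangle for w[1..2]:
  cell(1,1) c: {T1}  orig:{}
  cell(2,2) c: {T1}  orig:{}
  cell(1,2) cc: {A}

Original NTs in T[1,2] deriving "cc": ["A"]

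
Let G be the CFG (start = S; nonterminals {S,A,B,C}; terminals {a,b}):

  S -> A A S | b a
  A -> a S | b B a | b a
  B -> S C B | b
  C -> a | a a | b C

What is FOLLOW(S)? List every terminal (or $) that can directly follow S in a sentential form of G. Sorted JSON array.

Compute FIRST by fixpoint:
[1]
  A via A→a S: +{a}
  A via A→b B a: +{b}
  B via B→b: +{b}
  C via C→a: +{a}
  C via C→b C: +{b}
  S via S→A A S: +{a,b}
  S: {a,b}  A: {a,b}  B: {b}  C: {a,b}
[2]
  B via B→S C B: +{a}
  S: {a,b}  A: {a,b}  B: {a,b}  C: {a,b}
[3] (no change)
  S: {a,b}  A: {a,b}  B: {a,b}  C: {a,b}

FOLLOW sets:
seed FOLLOW(S) with $
round 1:
  A→b B a: FOLLOW(B) ⊇ FIRST(a) = {a}; new: +{a}
  B→S C B: FOLLOW(S) ⊇ FIRST(C) = {a,b}; new: +{a,b}
  B→S C B: FOLLOW(C) ⊇ FIRST(B) = {a,b}; new: +{a,b}
  S→A A S: FOLLOW(A) ⊇ FIRST(A) = {a,b}; new: +{a,b}
  S: {$,a,b}  A: {a,b}  B: {a}  C: {a,b}
round 2: (stable)
  S: {$,a,b}  A: {a,b}  B: {a}  C: {a,b}

FOLLOW(S) = ["$", "a", "b"]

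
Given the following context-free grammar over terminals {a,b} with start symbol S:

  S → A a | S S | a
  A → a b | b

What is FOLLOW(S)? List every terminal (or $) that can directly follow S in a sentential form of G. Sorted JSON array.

FIRST iteration:
iter 1:
  A via A→a b: +{a}
  A via A→b: +{b}
  S via S→A a: +{a,b}
  FIRST(S)={a,b}  FIRST(A)={a,b}
iter 2: (no change)
  FIRST(S)={a,b}  FIRST(A)={a,b}

FOLLOW sets:
initialize: $ ∈ FOLLOW(S)
[1]
  S→A a: FOLLOW(A) ⊇ FIRST(a) = {a}; new: +{a}
  S→S S: FOLLOW(S) ⊇ FIRST(S) = {a,b}; new: +{a,b}
  FOLLOW(S)={$,a,b}  FOLLOW(A)={a}
[2] (stable)
  FOLLOW(S)={$,a,b}  FOLLOW(A)={a}

FOLLOW(S) = ["$", "a", "b"]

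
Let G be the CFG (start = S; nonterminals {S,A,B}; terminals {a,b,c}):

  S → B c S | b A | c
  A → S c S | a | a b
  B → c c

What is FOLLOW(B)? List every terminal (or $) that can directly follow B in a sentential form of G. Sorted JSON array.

FIRST iteration:
iter 1:
  A via A→a: +{a}
  B via B→c c: +{c}
  S via S→B c S: +{c}
  S via S→b A: +{b}
  S: {b,c}  A: {a}  B: {c}
iter 2:
  A via A→S c S: +{b,c}
  S: {b,c}  A: {a,b,c}  B: {c}
iter 3: done
  S: {b,c}  A: {a,b,c}  B: {c}

FOLLOW iteration:
seed FOLLOW(S) with $
round 1:
  A→S c S: FOLLOW(S) ⊇ FIRST(c) = {c}; new: +{c}
  S→B c S: FOLLOW(B) ⊇ FIRST(c) = {c}; new: +{c}
  S→b A: FOLLOW(A) ⊇ FOLLOW(S) ⊇ {$,c}; new: +{$,c}
  FOLLOW(S)={$,c}  FOLLOW(A)={$,c}  FOLLOW(B)={c}
round 2: done
  FOLLOW(S)={$,c}  FOLLOW(A)={$,c}  FOLLOW(B)={c}

FOLLOW(B) = ["c"]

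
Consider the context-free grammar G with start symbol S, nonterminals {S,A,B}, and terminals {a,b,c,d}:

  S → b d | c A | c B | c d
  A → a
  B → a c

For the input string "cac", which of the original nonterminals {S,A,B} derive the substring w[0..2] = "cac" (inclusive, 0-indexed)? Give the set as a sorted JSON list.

Convert to CNF:
  S -> T1 A | T1 B | T1 T3 | T2 T3
  A -> a
  B -> T0 T1
  T0 -> a
  T1 -> c
  T2 -> b
  T3 -> d

CYK fill — only the sub-triangle for w[0..2]:
  [0..0]={T1}  "c"  orig:{}
  [1..1]={A,T0}  "a"  orig:{A}
  [2..2]={T1}  "c"  orig:{}
  [0..1]={S}  "ca"
  [1..2]={B}  "ac"
  [0..2]={S}  "cac"

Original NTs in T[0,2] deriving "cac": ["S"]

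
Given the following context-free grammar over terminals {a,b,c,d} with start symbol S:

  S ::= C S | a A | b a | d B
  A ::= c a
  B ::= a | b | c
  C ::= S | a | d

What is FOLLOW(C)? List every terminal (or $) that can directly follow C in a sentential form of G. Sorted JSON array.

FIRST iteration:
iter 1:
  A via A→c a: +{c}
  B via B→a: +{a}
  B via B→b: +{b}
  B via B→c: +{c}
  C via C→a: +{a}
  C via C→d: +{d}
  S via S→C S: +{a,d}
  S via S→b a: +{b}
  FIRST(S)={a,b,d}  FIRST(A)={c}  FIRST(B)={a,b,c}  FIRST(C)={a,d}
iter 2:
  C via C→S: +{b}
  FIRST(S)={a,b,d}  FIRST(A)={c}  FIRST(B)={a,b,c}  FIRST(C)={a,b,d}
iter 3: (stable)
  FIRST(S)={a,b,d}  FIRST(A)={c}  FIRST(B)={a,b,c}  FIRST(C)={a,b,d}

FOLLOW sets:
initialize: $ ∈ FOLLOW(S)
pass 1:
  S→C S: FOLLOW(C) ⊇ FIRST(S) = {a,b,d}; new: +{a,b,d}
  S→a A: FOLLOW(A) ⊇ FOLLOW(S) ⊇ {$}; new: +{$}
  S→d B: FOLLOW(B) ⊇ FOLLOW(S) ⊇ {$}; new: +{$}
  FOLLOW[S]={$}  FOLLOW[A]={$}  FOLLOW[B]={$}  FOLLOW[C]={a,b,d}
pass 2:
  C→S: FOLLOW(S) ⊇ FOLLOW(C) ⊇ {a,b,d}; new: +{a,b,d}
  S→a A: FOLLOW(A) ⊇ FOLLOW(S) ⊇ {$,a,b,d}; new: +{a,b,d}
  S→d B: FOLLOW(B) ⊇ FOLLOW(S) ⊇ {$,a,b,d}; new: +{a,b,d}
  FOLLOW[S]={$,a,b,d}  FOLLOW[A]={$,a,b,d}  FOLLOW[B]={$,a,b,d}  FOLLOW[C]={a,b,d}
pass 3: (stable)
  FOLLOW[S]={$,a,b,d}  FOLLOW[A]={$,a,b,d}  FOLLOW[B]={$,a,b,d}  FOLLOW[C]={a,b,d}

FOLLOW(C) = ["a", "b", "d"]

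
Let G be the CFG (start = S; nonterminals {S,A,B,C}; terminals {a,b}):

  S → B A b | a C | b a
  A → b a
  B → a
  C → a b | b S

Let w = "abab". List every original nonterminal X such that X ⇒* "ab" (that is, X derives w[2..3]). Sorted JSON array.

CNF form of G:
  S -> B X2 | T0 T1 | T1 C
  A -> T0 T1
  B -> a
  C -> T0 S | T1 T0
  T0 -> b
  T1 -> a
  X2 -> A T0

Fill CYK table bottom-up, restricted to cells inside w[2..3]:
  cell(2,2) a: {B,T1}  orig:{B}
  cell(3,3) b: {T0}  orig:{}
  cell(2,3) ab: {C}

Original NTs in T[2,3] deriving "ab": ["C"]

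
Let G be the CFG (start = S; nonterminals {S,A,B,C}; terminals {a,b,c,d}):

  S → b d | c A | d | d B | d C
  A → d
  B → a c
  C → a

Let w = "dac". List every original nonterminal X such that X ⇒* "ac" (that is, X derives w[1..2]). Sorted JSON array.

CNF form of G:
  S -> T1 A | T2 T3 | T3 B | T3 C | d
  A -> d
  B -> T0 T1
  C -> a
  T0 -> a
  T1 -> c
  T2 -> b
  T3 -> d

CYK fill, restricted to cells inside w[1..2]:
  [1..1]={C,T0}  "a"  orig:{C}
  [2..2]={T1}  "c"  orig:{}
  [1..2]={B}  "ac"

Original NTs in T[1,2] deriving "ac": ["B"]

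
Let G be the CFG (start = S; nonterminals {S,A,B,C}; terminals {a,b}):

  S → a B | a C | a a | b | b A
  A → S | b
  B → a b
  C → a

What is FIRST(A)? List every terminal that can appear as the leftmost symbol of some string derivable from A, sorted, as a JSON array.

Compute FIRST by fixpoint:
pass 1:
  A via A→b: +{b}
  B via B→a b: +{a}
  C via C→a: +{a}
  S via S→a B: +{a}
  S via S→b: +{b}
  S: {a,b}  A: {b}  B: {a}  C: {a}
pass 2:
  A via A→S: +{a}
  S: {a,b}  A: {a,b}  B: {a}  C: {a}
pass 3: (no change)
  S: {a,b}  A: {a,b}  B: {a}  C: {a}

FIRST(A) = ["a", "b"]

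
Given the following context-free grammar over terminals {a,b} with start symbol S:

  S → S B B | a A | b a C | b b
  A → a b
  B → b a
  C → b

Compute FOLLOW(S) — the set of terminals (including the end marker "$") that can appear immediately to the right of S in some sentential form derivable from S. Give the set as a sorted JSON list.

FIRST sets, iterate to fixpoint:
iter 1:
  A via A→a b: +{a}
  B via B→b a: +{b}
  C via C→b: +{b}
  S via S→a A: +{a}
  S via S→b a C: +{b}
  FIRST[S]={a,b}  FIRST[A]={a}  FIRST[B]={b}  FIRST[C]={b}
iter 2: (no change)
  FIRST[S]={a,b}  FIRST[A]={a}  FIRST[B]={b}  FIRST[C]={b}

Compute FOLLOW by fixpoint:
initialize: $ ∈ FOLLOW(S)
iter 1:
  S→S B B: FOLLOW(S) ⊇ FIRST(B) = {b}; new: +{b}
  S→S B B: FOLLOW(B) ⊇ FIRST(B) = {b}; new: +{b}
  S→S B B: FOLLOW(B) ⊇ FOLLOW(S) ⊇ {$,b}; new: +{$}
  S→a A: FOLLOW(A) ⊇ FOLLOW(S) ⊇ {$,b}; new: +{$,b}
  S→b a C: FOLLOW(C) ⊇ FOLLOW(S) ⊇ {$,b}; new: +{$,b}
  S: {$,b}  A: {$,b}  B: {$,b}  C: {$,b}
iter 2: — fixpoint
  S: {$,b}  A: {$,b}  B: {$,b}  C: {$,b}

FOLLOW(S) = ["$", "b"]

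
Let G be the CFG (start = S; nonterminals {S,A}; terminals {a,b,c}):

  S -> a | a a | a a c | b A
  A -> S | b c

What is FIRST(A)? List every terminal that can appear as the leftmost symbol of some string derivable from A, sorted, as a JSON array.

FIRST iteration:
round 1:
  A via A→b c: +{b}
  S via S→a: +{a}
  S via S→b A: +{b}
  S: {a,b}  A: {b}
round 2:
  A via A→S: +{a}
  S: {a,b}  A: {a,b}
round 3: (stable)
  S: {a,b}  A: {a,b}

FIRST(A) = ["a", "b"]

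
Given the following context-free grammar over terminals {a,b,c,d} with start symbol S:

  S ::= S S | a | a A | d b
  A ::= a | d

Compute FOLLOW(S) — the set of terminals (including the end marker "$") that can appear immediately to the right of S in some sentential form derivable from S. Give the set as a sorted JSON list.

Compute FIRST by fixpoint:
round 1:
  A via A→a: +{a}
  A via A→d: +{d}
  S via S→a: +{a}
  S via S→d b: +{d}
  FIRST(S)={a,d}  FIRST(A)={a,d}
round 2: (no change)
  FIRST(S)={a,d}  FIRST(A)={a,d}

FOLLOW iteration:
FOLLOW(S) := {$}
pass 1:
  S→S S: FOLLOW(S) ⊇ FIRST(S) = {a,d}; new: +{a,d}
  S→a A: FOLLOW(A) ⊇ FOLLOW(S) ⊇ {$,a,d}; new: +{$,a,d}
  FOLLOW(S)={$,a,d}  FOLLOW(A)={$,a,d}
pass 2: done
  FOLLOW(S)={$,a,d}  FOLLOW(A)={$,a,d}

FOLLOW(S) = ["$", "a", "d"]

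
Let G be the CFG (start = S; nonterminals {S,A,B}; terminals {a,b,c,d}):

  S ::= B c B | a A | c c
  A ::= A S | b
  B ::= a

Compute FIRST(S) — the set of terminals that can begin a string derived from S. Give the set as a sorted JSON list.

FIRST iteration:
round 1:
  A via A→b: +{b}
  B via B→a: +{a}
  S via S→B c B: +{a}
  S via S→c c: +{c}
  FIRST(S)={a,c}  FIRST(A)={b}  FIRST(B)={a}
round 2: — fixpoint
  FIRST(S)={a,c}  FIRST(A)={b}  FIRST(B)={a}

FIRST(S) = ["a", "c"]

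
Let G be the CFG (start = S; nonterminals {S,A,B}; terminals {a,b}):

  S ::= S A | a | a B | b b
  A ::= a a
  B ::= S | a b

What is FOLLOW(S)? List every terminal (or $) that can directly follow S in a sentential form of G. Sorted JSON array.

FIRST sets, iterate to fixpoint:
[1]
  A via A→a a: +{a}
  B via B→a b: +{a}
  S via S→a: +{a}
  S via S→b b: +{b}
  FIRST[S]={a,b}  FIRST[A]={a}  FIRST[B]={a}
[2]
  B via B→S: +{b}
  FIRST[S]={a,b}  FIRST[A]={a}  FIRST[B]={a,b}
[3] — fixpoint
  FIRST[S]={a,b}  FIRST[A]={a}  FIRST[B]={a,b}

FOLLOW sets:
FOLLOW(S) := {$}
iter 1:
  S→S A: FOLLOW(S) ⊇ FIRST(A) = {a}; new: +{a}
  S→S A: FOLLOW(A) ⊇ FOLLOW(S) ⊇ {$,a}; new: +{$,a}
  S→a B: FOLLOW(B) ⊇ FOLLOW(S) ⊇ {$,a}; new: +{$,a}
  FOLLOW[S]={$,a}  FOLLOW[A]={$,a}  FOLLOW[B]={$,a}
iter 2: (stable)
  FOLLOW[S]={$,a}  FOLLOW[A]={$,a}  FOLLOW[B]={$,a}

FOLLOW(S) = ["$", "a"]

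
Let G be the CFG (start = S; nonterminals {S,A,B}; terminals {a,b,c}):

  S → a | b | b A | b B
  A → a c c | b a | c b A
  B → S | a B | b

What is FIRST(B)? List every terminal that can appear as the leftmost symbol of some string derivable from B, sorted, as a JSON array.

FIRST iteration:
[1]
  A via A→a c c: +{a}
  A via A→b a: +{b}
  A via A→c b A: +{c}
  B via B→a B: +{a}
  B via B→b: +{b}
  S via S→a: +{a}
  S via S→b: +{b}
  FIRST[S]={a,b}  FIRST[A]={a,b,c}  FIRST[B]={a,b}
[2] (stable)
  FIRST[S]={a,b}  FIRST[A]={a,b,c}  FIRST[B]={a,b}

FIRST(B) = ["a", "b"]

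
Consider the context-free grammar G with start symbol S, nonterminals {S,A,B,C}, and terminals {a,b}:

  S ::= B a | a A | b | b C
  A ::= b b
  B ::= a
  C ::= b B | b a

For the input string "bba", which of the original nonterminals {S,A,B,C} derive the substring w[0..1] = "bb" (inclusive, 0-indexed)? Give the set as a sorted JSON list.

CNF form of G:
  S -> B T1 | T0 C | T1 A | b
  A -> T0 T0
  B -> a
  C -> T0 B | T0 T1
  T0 -> b
  T1 -> a

CYK fill, restricted to cells inside w[0..1]:
  T[0,0] 'b' = {S,T0}  orig:{S}
  T[1,1] 'b' = {S,T0}  orig:{S}
  T[0,1] 'bb' = {A}

Original NTs in T[0,1] deriving "bb": ["A"]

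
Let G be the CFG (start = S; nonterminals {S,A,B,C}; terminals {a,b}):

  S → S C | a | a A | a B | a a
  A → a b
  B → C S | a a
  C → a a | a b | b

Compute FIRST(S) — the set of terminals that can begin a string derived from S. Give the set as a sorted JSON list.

Compute FIRST by fixpoint:
round 1:
  A via A→a b: +{a}
  B via B→a a: +{a}
  C via C→a a: +{a}
  C via C→b: +{b}
  S via S→a: +{a}
  FIRST[S]={a}  FIRST[A]={a}  FIRST[B]={a}  FIRST[C]={a,b}
round 2:
  B via B→C S: +{b}
  FIRST[S]={a}  FIRST[A]={a}  FIRST[B]={a,b}  FIRST[C]={a,b}
round 3: (no change)
  FIRST[S]={a}  FIRST[A]={a}  FIRST[B]={a,b}  FIRST[C]={a,b}

FIRST(S) = ["a"]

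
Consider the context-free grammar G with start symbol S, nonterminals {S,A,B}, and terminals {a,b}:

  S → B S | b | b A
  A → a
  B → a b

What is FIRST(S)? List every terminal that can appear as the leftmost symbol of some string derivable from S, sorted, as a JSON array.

FIRST sets, iterate to fixpoint:
[1]
  A via A→a: +{a}
  B via B→a b: +{a}
  S via S→B S: +{a}
  S via S→b: +{b}
  FIRST[S]={a,b}  FIRST[A]={a}  FIRST[B]={a}
[2] (stable)
  FIRST[S]={a,b}  FIRST[A]={a}  FIRST[B]={a}

FIRST(S) = ["a", "b"]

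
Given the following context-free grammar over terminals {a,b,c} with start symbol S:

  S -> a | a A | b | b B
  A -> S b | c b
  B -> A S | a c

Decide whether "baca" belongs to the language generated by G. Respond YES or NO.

CNF form of G:
  S -> T0 B | T2 A | a | b
  A -> S T0 | T1 T0
  B -> A S | T2 T1
  T0 -> b
  T1 -> c
  T2 -> a

Fill CYK table bottom-up:
  cell(0,0) b: {S,T0}  orig:{S}
  cell(1,1) a: {S,T2}  orig:{S}
  cell(2,2) c: {T1}  orig:{}
  cell(3,3) a: {S,T2}  orig:{S}
  cell(0,1) ba: ∅
  cell(1,2) ac: {B}
  cell(2,3) ca: ∅
  cell(0,2) bac: {S}
  cell(1,3) aca: ∅
  cell(0,3) baca: ∅

S ∉ T[0,3] ⇒ NO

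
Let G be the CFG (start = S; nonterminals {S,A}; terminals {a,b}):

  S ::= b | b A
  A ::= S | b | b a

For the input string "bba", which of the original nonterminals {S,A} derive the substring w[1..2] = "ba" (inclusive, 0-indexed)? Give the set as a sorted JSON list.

Convert to CNF:
  S -> T0 A | b
  A -> T0 A | T0 T1 | b
  T0 -> b
  T1 -> a

CYK table (by increasing span) (cells [i..j] with 1 ≤ i ≤ j ≤ 2 only):
  T[1,1] 'b' = {A,S,T0}  orig:{A,S}
  T[2,2] 'a' = {T1}  orig:{}
  T[1,2] 'ba' = {A}

Original NTs in T[1,2] deriving "ba": ["A"]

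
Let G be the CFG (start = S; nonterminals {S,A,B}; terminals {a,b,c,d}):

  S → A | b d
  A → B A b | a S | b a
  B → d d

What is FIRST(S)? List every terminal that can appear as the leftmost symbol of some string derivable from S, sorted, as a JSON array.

Compute FIRST by fixpoint:
[1]
  A via A→a S: +{a}
  A via A→b a: +{b}
  B via B→d d: +{d}
  S via S→A: +{a,b}
  S: {a,b}  A: {a,b}  B: {d}
[2]
  A via A→B A b: +{d}
  S via S→A: +{d}
  S: {a,b,d}  A: {a,b,d}  B: {d}
[3] — fixpoint
  S: {a,b,d}  A: {a,b,d}  B: {d}

FIRST(S) = ["a", "b", "d"]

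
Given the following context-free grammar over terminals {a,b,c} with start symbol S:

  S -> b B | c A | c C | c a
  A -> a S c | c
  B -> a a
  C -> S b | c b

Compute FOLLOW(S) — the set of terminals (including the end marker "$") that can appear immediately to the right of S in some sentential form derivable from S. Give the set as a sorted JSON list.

FIRST sets, iterate to fixpoint:
iter 1:
  A via A→a S c: +{a}
  A via A→c: +{c}
  B via B→a a: +{a}
  C via C→c b: +{c}
  S via S→b B: +{b}
  S via S→c A: +{c}
  S: {b,c}  A: {a,c}  B: {a}  C: {c}
iter 2:
  C via C→S b: +{b}
  S: {b,c}  A: {a,c}  B: {a}  C: {b,c}
iter 3: done
  S: {b,c}  A: {a,c}  B: {a}  C: {b,c}

FOLLOW iteration:
seed FOLLOW(S) with $
pass 1:
  A→a S c: FOLLOW(S) ⊇ FIRST(c) = {c}; new: +{c}
  C→S b: FOLLOW(S) ⊇ FIRST(b) = {b}; new: +{b}
  S→b B: FOLLOW(B) ⊇ FOLLOW(S) ⊇ {$,b,c}; new: +{$,b,c}
  S→c A: FOLLOW(A) ⊇ FOLLOW(S) ⊇ {$,b,c}; new: +{$,b,c}
  S→c C: FOLLOW(C) ⊇ FOLLOW(S) ⊇ {$,b,c}; new: +{$,b,c}
  FOLLOW(S)={$,b,c}  FOLLOW(A)={$,b,c}  FOLLOW(B)={$,b,c}  FOLLOW(C)={$,b,c}
pass 2: (no change)
  FOLLOW(S)={$,b,c}  FOLLOW(A)={$,b,c}  FOLLOW(B)={$,b,c}  FOLLOW(C)={$,b,c}

FOLLOW(S) = ["$", "b", "c"]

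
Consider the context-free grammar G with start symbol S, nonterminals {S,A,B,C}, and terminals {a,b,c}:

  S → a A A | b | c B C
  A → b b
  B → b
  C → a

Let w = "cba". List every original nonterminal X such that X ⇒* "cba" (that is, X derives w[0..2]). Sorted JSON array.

Convert to CNF:
  S -> T1 X3 | T2 X4 | b
  A -> T0 T0
  B -> b
  C -> a
  T0 -> b
  T1 -> a
  T2 -> c
  X3 -> A A
  X4 -> B C

CYK fill — only the sub-triangle for w[0..2]:
  T[0,0] 'c' = {T2}  orig:{}
  T[1,1] 'b' = {B,S,T0}  orig:{B,S}
  T[2,2] 'a' = {C,T1}  orig:{C}
  T[0,1] 'cb' = ∅
  T[1,2] 'ba' = {X4}  orig:{}
  T[0,2] 'cba' = {S}

Original NTs in T[0,2] deriving "cba": ["S"]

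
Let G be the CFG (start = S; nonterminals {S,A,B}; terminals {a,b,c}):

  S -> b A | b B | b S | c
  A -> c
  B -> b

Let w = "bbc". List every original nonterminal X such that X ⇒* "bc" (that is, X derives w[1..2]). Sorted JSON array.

CNF form of G:
  S -> T0 A | T0 B | T0 S | c
  A -> c
  B -> b
  T0 -> b

CYK table (by increasing span) (cells [i..j] with 1 ≤ i ≤ j ≤ 2 only):
  T[1,1] 'b' = {B,T0}  orig:{B}
  T[2,2] 'c' = {A,S}
  T[1,2] 'bc' = {S}

Original NTs in T[1,2] deriving "bc": ["S"]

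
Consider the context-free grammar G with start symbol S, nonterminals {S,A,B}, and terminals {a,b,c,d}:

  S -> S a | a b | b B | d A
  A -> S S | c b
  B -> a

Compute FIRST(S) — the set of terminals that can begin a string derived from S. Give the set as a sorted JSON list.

FIRST iteration:
round 1:
  A via A→c b: +{c}
  B via B→a: +{a}
  S via S→a b: +{a}
  S via S→b B: +{b}
  S via S→d A: +{d}
  S: {a,b,d}  A: {c}  B: {a}
round 2:
  A via A→S S: +{a,b,d}
  S: {a,b,d}  A: {a,b,c,d}  B: {a}
round 3: done
  S: {a,b,d}  A: {a,b,c,d}  B: {a}

FIRST(S) = ["a", "b", "d"]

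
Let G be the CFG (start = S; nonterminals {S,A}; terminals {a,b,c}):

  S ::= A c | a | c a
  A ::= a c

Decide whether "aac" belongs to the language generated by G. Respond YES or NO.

Convert to CNF:
  S -> A T1 | T1 T0 | a
  A -> T0 T1
  T0 -> a
  T1 -> c

CYK table (by increasing span):
  T[0,0] 'a' = {S,T0}  orig:{S}
  T[1,1] 'a' = {S,T0}  orig:{S}
  T[2,2] 'c' = {T1}  orig:{}
  T[0,1] 'aa' = ∅
  T[1,2] 'ac' = {A}
  T[0,2] 'aac' = ∅

S ∉ T[0,2] ⇒ NO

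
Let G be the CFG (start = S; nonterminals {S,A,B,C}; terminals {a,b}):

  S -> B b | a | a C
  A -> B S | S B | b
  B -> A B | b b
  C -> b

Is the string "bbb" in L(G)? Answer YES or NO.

CNF form of G:
  S -> B T0 | T1 C | a
  A -> B S | S B | b
  B -> A B | T0 T0
  C -> b
  T0 -> b
  T1 -> a

Fill CYK table bottom-up:
  [0..0]={A,C,T0}  "b"  orig:{A,C}
  [1..1]={A,C,T0}  "b"  orig:{A,C}
  [2..2]={A,C,T0}  "b"  orig:{A,C}
  [0..1]={B}  "bb"
  [1..2]={B}  "bb"
  [0..2]={B,S}  "bbb"

S ∈ T[0,2] ⇒ YES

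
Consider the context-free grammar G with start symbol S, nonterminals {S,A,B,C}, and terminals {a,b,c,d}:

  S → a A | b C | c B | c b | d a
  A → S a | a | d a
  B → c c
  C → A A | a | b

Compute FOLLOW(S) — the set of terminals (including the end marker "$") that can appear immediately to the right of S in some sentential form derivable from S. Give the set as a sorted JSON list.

FIRST iteration:
iter 1:
  A via A→a: +{a}
  A via A→d a: +{d}
  B via B→c c: +{c}
  C via C→A A: +{a,d}
  C via C→b: +{b}
  S via S→a A: +{a}
  S via S→b C: +{b}
  S via S→c B: +{c}
  S via S→d a: +{d}
  FIRST[S]={a,b,c,d}  FIRST[A]={a,d}  FIRST[B]={c}  FIRST[C]={a,b,d}
iter 2:
  A via A→S a: +{b,c}
  C via C→A A: +{c}
  FIRST[S]={a,b,c,d}  FIRST[A]={a,b,c,d}  FIRST[B]={c}  FIRST[C]={a,b,c,d}
iter 3: (stable)
  FIRST[S]={a,b,c,d}  FIRST[A]={a,b,c,d}  FIRST[B]={c}  FIRST[C]={a,b,c,d}

FOLLOW sets:
seed FOLLOW(S) with $
[1]
  A→S a: FOLLOW(S) ⊇ FIRST(a) = {a}; new: +{a}
  C→A A: FOLLOW(A) ⊇ FIRST(A) = {a,b,c,d}; new: +{a,b,c,d}
  S→a A: FOLLOW(A) ⊇ FOLLOW(S) ⊇ {$,a}; new: +{$}
  S→b C: FOLLOW(C) ⊇ FOLLOW(S) ⊇ {$,a}; new: +{$,a}
  S→c B: FOLLOW(B) ⊇ FOLLOW(S) ⊇ {$,a}; new: +{$,a}
  S: {$,a}  A: {$,a,b,c,d}  B: {$,a}  C: {$,a}
[2] (no change)
  S: {$,a}  A: {$,a,b,c,d}  B: {$,a}  C: {$,a}

FOLLOW(S) = ["$", "a"]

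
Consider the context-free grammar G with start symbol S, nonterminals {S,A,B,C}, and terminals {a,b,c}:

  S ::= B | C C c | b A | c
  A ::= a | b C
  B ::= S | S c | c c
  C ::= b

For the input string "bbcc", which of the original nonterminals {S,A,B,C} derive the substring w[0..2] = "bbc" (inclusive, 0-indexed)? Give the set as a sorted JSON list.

CNF form of G:
  S -> C X3 | S T1 | T0 A | T1 T1 | c
  A -> T0 C | a
  B -> C X2 | S T1 | T0 A | T1 T1 | c
  C -> b
  T0 -> b
  T1 -> c
  X2 -> C T1
  X3 -> C T1

CYK fill — only the sub-triangle for w[0..2]:
  [0..0]={C,T0}  "b"  orig:{C}
  [1..1]={C,T0}  "b"  orig:{C}
  [2..2]={B,S,T1}  "c"  orig:{B,S}
  [0..1]={A}  "bb"
  [1..2]={X2,X3}  "bc"  orig:{}
  [0..2]={B,S}  "bbc"

Original NTs in T[0,2] deriving "bbc": ["B", "S"]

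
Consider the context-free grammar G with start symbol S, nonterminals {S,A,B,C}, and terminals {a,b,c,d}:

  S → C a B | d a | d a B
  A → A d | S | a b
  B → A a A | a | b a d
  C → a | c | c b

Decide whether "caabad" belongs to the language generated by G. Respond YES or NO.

Convert to CNF:
  S -> C X8 | T0 T1 | T0 X9
  A -> A T0 | C X4 | T0 T1 | T0 X5 | T1 T2
  B -> A X6 | T2 X7 | a
  C -> T3 T2 | a | c
  T0 -> d
  T1 -> a
  T2 -> b
  T3 -> c
  X4 -> T1 B
  X5 -> T1 B
  X6 -> T1 A
  X7 -> T1 T0
  X8 -> T1 B
  X9 -> T1 B

CYK table (by increasing span):
  cell(0,0) c: {C,T3}  orig:{C}
  cell(1,1) a: {B,C,T1}  orig:{B,C}
  cell(2,2) a: {B,C,T1}  orig:{B,C}
  cell(3,3) b: {T2}  orig:{}
  cell(4,4) a: {B,C,T1}  orig:{B,C}
  cell(5,5) d: {T0}  orig:{}
  cell(0,1) ca: ∅
  cell(1,2) aa: {X4,X5,X8,X9}  orig:{}
  cell(2,3) ab: {A}
  cell(3,4) ba: ∅
  cell(4,5) ad: {X7}  orig:{}
  cell(0,2) caa: {A,S}
  cell(1,3) aab: {X6}  orig:{}
  cell(2,4) aba: ∅
  cell(3,5) bad: {B}
  cell(0,3) caab: ∅
  cell(1,4) aaba: ∅
  cell(2,5) abad: {X4,X5,X8,X9}  orig:{}
  cell(0,4) caaba: ∅
  cell(1,5) aabad: {A,S}
  cell(0,5) caabad: ∅

S ∉ T[0,5] ⇒ NO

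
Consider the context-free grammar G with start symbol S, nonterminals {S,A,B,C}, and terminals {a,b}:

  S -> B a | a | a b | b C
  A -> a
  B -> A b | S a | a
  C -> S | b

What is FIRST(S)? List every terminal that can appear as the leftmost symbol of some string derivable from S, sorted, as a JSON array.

FIRST sets, iterate to fixpoint:
round 1:
  A via A→a: +{a}
  B via B→A b: +{a}
  C via C→b: +{b}
  S via S→B a: +{a}
  S via S→b C: +{b}
  FIRST[S]={a,b}  FIRST[A]={a}  FIRST[B]={a}  FIRST[C]={b}
round 2:
  B via B→S a: +{b}
  C via C→S: +{a}
  FIRST[S]={a,b}  FIRST[A]={a}  FIRST[B]={a,b}  FIRST[C]={a,b}
round 3: (no change)
  FIRST[S]={a,b}  FIRST[A]={a}  FIRST[B]={a,b}  FIRST[C]={a,b}

FIRST(S) = ["a", "b"]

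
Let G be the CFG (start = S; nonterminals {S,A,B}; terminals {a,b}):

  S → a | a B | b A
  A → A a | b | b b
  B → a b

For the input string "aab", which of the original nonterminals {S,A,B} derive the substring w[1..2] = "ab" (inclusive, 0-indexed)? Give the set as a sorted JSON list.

CNF form of G:
  S -> T0 B | T1 A | a
  A -> A T0 | T1 T1 | b
  B -> T0 T1
  T0 -> a
  T1 -> b

CYK table (by increasing span) (cells [i..j] with 1 ≤ i ≤ j ≤ 2 only):
  T[1,1] 'a' = {S,T0}  orig:{S}
  T[2,2] 'b' = {A,T1}  orig:{A}
  T[1,2] 'ab' = {B}

Original NTs in T[1,2] deriving "ab": ["B"]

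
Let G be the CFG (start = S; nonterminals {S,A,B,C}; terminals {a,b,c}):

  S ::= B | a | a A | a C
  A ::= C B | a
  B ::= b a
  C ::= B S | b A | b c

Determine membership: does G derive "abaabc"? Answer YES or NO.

Convert to CNF:
  S -> T0 T1 | T1 A | T1 C | a
  A -> C B | a
  B -> T0 T1
  C -> B S | T0 A | T0 T2
  T0 -> b
  T1 -> a
  T2 -> c

CYK fill:
  T[0,0] 'a' = {A,S,T1}  orig:{A,S}
  T[1,1] 'b' = {T0}  orig:{}
  T[2,2] 'a' = {A,S,T1}  orig:{A,S}
  T[3,3] 'a' = {A,S,T1}  orig:{A,S}
  T[4,4] 'b' = {T0}  orig:{}
  T[5,5] 'c' = {T2}  orig:{}
  T[0,1] 'ab' = ∅
  T[1,2] 'ba' = {B,C,S}
  T[2,3] 'aa' = {S}
  T[3,4] 'ab' = ∅
  T[4,5] 'bc' = {C}
  T[0,2] 'aba' = {S}
  T[1,3] 'baa' = {C}
  T[2,4] 'aab' = ∅
  T[3,5] 'abc' = {S}
  T[0,3] 'abaa' = {S}
  T[1,4] 'baab' = ∅
  T[2,5] 'aabc' = ∅
  T[0,4] 'abaab' = ∅
  T[1,5] 'baabc' = {C}
  T[0,5] 'abaabc' = {S}

S ∈ T[0,5] ⇒ YES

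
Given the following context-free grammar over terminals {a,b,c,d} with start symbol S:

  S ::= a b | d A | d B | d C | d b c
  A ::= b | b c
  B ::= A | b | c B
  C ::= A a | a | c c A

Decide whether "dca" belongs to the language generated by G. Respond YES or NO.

Convert to CNF:
  S -> T2 T0 | T3 A | T3 B | T3 C | T3 X5
  A -> T0 T1 | b
  B -> T0 T1 | T1 B | b
  C -> A T2 | T1 X4 | a
  T0 -> b
  T1 -> c
  T2 -> a
  T3 -> d
  X4 -> T1 A
  X5 -> T0 T1

CYK table (by increasing span):
  cell(0,0) d: {T3}  orig:{}
  cell(1,1) c: {T1}  orig:{}
  cell(2,2) a: {C,T2}  orig:{C}
  cell(0,1) dc: ∅
  cell(1,2) ca: ∅
  cell(0,2) dca: ∅

S ∉ T[0,2] ⇒ NO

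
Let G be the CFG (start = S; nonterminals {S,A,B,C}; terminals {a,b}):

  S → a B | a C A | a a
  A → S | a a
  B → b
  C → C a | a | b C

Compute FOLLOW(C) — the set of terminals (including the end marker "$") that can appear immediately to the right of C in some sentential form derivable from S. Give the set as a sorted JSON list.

Compute FIRST by fixpoint:
[1]
  A via A→a a: +{a}
  B via B→b: +{b}
  C via C→a: +{a}
  C via C→b C: +{b}
  S via S→a B: +{a}
  S: {a}  A: {a}  B: {b}  C: {a,b}
[2] — fixpoint
  S: {a}  A: {a}  B: {b}  C: {a,b}

FOLLOW sets:
FOLLOW(S) := {$}
round 1:
  C→C a: FOLLOW(C) ⊇ FIRST(a) = {a}; new: +{a}
  S→a B: FOLLOW(B) ⊇ FOLLOW(S) ⊇ {$}; new: +{$}
  S→a C A: FOLLOW(A) ⊇ FOLLOW(S) ⊇ {$}; new: +{$}
  S: {$}  A: {$}  B: {$}  C: {a}
round 2: (stable)
  S: {$}  A: {$}  B: {$}  C: {a}

FOLLOW(C) = ["a"]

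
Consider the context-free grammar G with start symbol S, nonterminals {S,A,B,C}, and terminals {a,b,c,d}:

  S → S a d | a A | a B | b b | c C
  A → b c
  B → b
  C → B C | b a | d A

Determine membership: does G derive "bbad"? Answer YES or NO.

Convert to CNF:
  S -> S X4 | T0 T0 | T1 C | T2 A | T2 B
  A -> T0 T1
  B -> b
  C -> B C | T0 T2 | T3 A
  T0 -> b
  T1 -> c
  T2 -> a
  T3 -> d
  X4 -> T2 T3

CYK table (by increasing span):
  T[0,0] 'b' = {B,T0}  orig:{B}
  T[1,1] 'b' = {B,T0}  orig:{B}
  T[2,2] 'a' = {T2}  orig:{}
  T[3,3] 'd' = {T3}  orig:{}
  T[0,1] 'bb' = {S}
  T[1,2] 'ba' = {C}
  T[2,3] 'ad' = {X4}  orig:{}
  T[0,2] 'bba' = {C}
  T[1,3] 'bad' = ∅
  T[0,3] 'bbad' = {S}

S ∈ T[0,3] ⇒ YES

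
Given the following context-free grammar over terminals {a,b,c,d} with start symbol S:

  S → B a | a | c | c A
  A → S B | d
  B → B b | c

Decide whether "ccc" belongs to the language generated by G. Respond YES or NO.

Convert to CNF:
  S -> B T1 | T2 A | a | c
  A -> S B | d
  B -> B T0 | c
  T0 -> b
  T1 -> a
  T2 -> c

Fill CYK table bottom-up:
  T[0,0] 'c' = {B,S,T2}  orig:{B,S}
  T[1,1] 'c' = {B,S,T2}  orig:{B,S}
  T[2,2] 'c' = {B,S,T2}  orig:{B,S}
  T[0,1] 'cc' = {A}
  T[1,2] 'cc' = {A}
  T[0,2] 'ccc' = {S}

S ∈ T[0,2] ⇒ YES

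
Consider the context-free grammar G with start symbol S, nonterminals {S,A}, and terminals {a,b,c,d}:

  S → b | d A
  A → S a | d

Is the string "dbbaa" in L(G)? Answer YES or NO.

CNF form of G:
  S -> T1 A | b
  A -> S T0 | d
  T0 -> a
  T1 -> d

CYK table (by increasing span):
  cell(0,0) d: {A,T1}  orig:{A}
  cell(1,1) b: {S}
  cell(2,2) b: {S}
  cell(3,3) a: {T0}  orig:{}
  cell(4,4) a: {T0}  orig:{}
  cell(0,1) db: ∅
  cell(1,2) bb: ∅
  cell(2,3) ba: {A}
  cell(3,4) aa: ∅
  cell(0,2) dbb: ∅
  cell(1,3) bba: ∅
  cell(2,4) baa: ∅
  cell(0,3) dbba: ∅
  cell(1,4) bbaa: ∅
  cell(0,4) dbbaa: ∅

S ∉ T[0,4] ⇒ NO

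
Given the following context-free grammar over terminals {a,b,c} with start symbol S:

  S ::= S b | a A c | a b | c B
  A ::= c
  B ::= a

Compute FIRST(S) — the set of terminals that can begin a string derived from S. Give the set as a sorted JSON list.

Compute FIRST by fixpoint:
[1]
  A via A→c: +{c}
  B via B→a: +{a}
  S via S→a A c: +{a}
  S via S→c B: +{c}
  S: {a,c}  A: {c}  B: {a}
[2] (no change)
  S: {a,c}  A: {c}  B: {a}

FIRST(S) = ["a", "c"]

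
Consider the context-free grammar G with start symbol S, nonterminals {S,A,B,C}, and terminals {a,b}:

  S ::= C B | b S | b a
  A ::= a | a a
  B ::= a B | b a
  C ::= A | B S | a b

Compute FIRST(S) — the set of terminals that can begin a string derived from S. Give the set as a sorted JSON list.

FIRST sets, iterate to fixpoint:
round 1:
  A via A→a: +{a}
  B via B→a B: +{a}
  B via B→b a: +{b}
  C via C→A: +{a}
  C via C→B S: +{b}
  S via S→C B: +{a,b}
  S: {a,b}  A: {a}  B: {a,b}  C: {a,b}
round 2: (stable)
  S: {a,b}  A: {a}  B: {a,b}  C: {a,b}

FIRST(S) = ["a", "b"]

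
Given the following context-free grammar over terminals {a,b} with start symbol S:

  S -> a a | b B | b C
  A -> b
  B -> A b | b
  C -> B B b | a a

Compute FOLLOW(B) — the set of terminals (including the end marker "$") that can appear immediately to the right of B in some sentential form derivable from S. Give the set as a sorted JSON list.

FIRST iteration:
pass 1:
  A via A→b: +{b}
  B via B→A b: +{b}
  C via C→B B b: +{b}
  C via C→a a: +{a}
  S via S→a a: +{a}
  S via S→b B: +{b}
  FIRST(S)={a,b}  FIRST(A)={b}  FIRST(B)={b}  FIRST(C)={a,b}
pass 2: (stable)
  FIRST(S)={a,b}  FIRST(A)={b}  FIRST(B)={b}  FIRST(C)={a,b}

FOLLOW iteration:
seed FOLLOW(S) with $
[1]
  B→A b: FOLLOW(A) ⊇ FIRST(b) = {b}; new: +{b}
  C→B B b: FOLLOW(B) ⊇ FIRST(B) = {b}; new: +{b}
  S→b B: FOLLOW(B) ⊇ FOLLOW(S) ⊇ {$}; new: +{$}
  S→b C: FOLLOW(C) ⊇ FOLLOW(S) ⊇ {$}; new: +{$}
  FOLLOW[S]={$}  FOLLOW[A]={b}  FOLLOW[B]={$,b}  FOLLOW[C]={$}
[2] (no change)
  FOLLOW[S]={$}  FOLLOW[A]={b}  FOLLOW[B]={$,b}  FOLLOW[C]={$}

FOLLOW(B) = ["$", "b"]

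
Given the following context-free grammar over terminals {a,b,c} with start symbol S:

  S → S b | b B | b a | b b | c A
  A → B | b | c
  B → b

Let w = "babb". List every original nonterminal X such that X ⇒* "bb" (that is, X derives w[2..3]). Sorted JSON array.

Convert to CNF:
  S -> S T0 | T0 B | T0 T0 | T0 T1 | T2 A
  A -> b | c
  B -> b
  T0 -> b
  T1 -> a
  T2 -> c

CYK table (by increasing span) — only the sub-triangle for w[2..3]:
  T[2,2] 'b' = {A,B,T0}  orig:{A,B}
  T[3,3] 'b' = {A,B,T0}  orig:{A,B}
  T[2,3] 'bb' = {S}

Original NTs in T[2,3] deriving "bb": ["S"]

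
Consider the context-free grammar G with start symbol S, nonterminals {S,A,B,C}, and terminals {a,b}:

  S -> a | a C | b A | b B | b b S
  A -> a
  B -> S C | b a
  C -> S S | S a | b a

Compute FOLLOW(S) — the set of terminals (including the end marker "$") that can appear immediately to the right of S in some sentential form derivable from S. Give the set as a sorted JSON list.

Compute FIRST by fixpoint:
pass 1:
  A via A→a: +{a}
  B via B→b a: +{b}
  C via C→b a: +{b}
  S via S→a: +{a}
  S via S→b A: +{b}
  FIRST(S)={a,b}  FIRST(A)={a}  FIRST(B)={b}  FIRST(C)={b}
pass 2:
  B via B→S C: +{a}
  C via C→S S: +{a}
  FIRST(S)={a,b}  FIRST(A)={a}  FIRST(B)={a,b}  FIRST(C)={a,b}
pass 3: done
  FIRST(S)={a,b}  FIRST(A)={a}  FIRST(B)={a,b}  FIRST(C)={a,b}

FOLLOW sets:
seed FOLLOW(S) with $
pass 1:
  B→S C: FOLLOW(S) ⊇ FIRST(C) = {a,b}; new: +{a,b}
  S→a C: FOLLOW(C) ⊇ FOLLOW(S) ⊇ {$,a,b}; new: +{$,a,b}
  S→b A: FOLLOW(A) ⊇ FOLLOW(S) ⊇ {$,a,b}; new: +{$,a,b}
  S→b B: FOLLOW(B) ⊇ FOLLOW(S) ⊇ {$,a,b}; new: +{$,a,b}
  S: {$,a,b}  A: {$,a,b}  B: {$,a,b}  C: {$,a,b}
pass 2: done
  S: {$,a,b}  A: {$,a,b}  B: {$,a,b}  C: {$,a,b}

FOLLOW(S) = ["$", "a", "b"]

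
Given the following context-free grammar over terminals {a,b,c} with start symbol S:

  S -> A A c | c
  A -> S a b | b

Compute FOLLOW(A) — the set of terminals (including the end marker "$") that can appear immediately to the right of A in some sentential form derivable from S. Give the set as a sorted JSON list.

Compute FIRST by fixpoint:
pass 1:
  A via A→b: +{b}
  S via S→A A c: +{b}
  S via S→c: +{c}
  S: {b,c}  A: {b}
pass 2:
  A via A→S a b: +{c}
  S: {b,c}  A: {b,c}
pass 3: — fixpoint
  S: {b,c}  A: {b,c}

Compute FOLLOW by fixpoint:
initialize: $ ∈ FOLLOW(S)
round 1:
  A→S a b: FOLLOW(S) ⊇ FIRST(a) = {a}; new: +{a}
  S→A A c: FOLLOW(A) ⊇ FIRST(A) = {b,c}; new: +{b,c}
  S: {$,a}  A: {b,c}
round 2: done
  S: {$,a}  A: {b,c}

FOLLOW(A) = ["b", "c"]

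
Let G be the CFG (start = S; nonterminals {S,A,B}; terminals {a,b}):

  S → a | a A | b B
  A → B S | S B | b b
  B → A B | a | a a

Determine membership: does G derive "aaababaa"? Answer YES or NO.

CNF form of G:
  S -> T0 B | T1 A | a
  A -> B S | S B | T0 T0
  B -> A B | T1 T1 | a
  T0 -> b
  T1 -> a

CYK table (by increasing span):
  [0..0]={B,S,T1}  "a"  orig:{B,S}
  [1..1]={B,S,T1}  "a"  orig:{B,S}
  [2..2]={B,S,T1}  "a"  orig:{B,S}
  [3..3]={T0}  "b"  orig:{}
  [4..4]={B,S,T1}  "a"  orig:{B,S}
  [5..5]={T0}  "b"  orig:{}
  [6..6]={B,S,T1}  "a"  orig:{B,S}
  [7..7]={B,S,T1}  "a"  orig:{B,S}
  [0..1]={A,B}  "aa"
  [1..2]={A,B}  "aa"
  [2..3]=∅  "ab"
  [3..4]={S}  "ba"
  [4..5]=∅  "ab"
  [5..6]={S}  "ba"
  [6..7]={A,B}  "aa"
  [0..2]={A,B,S}  "aaa"
  [1..3]=∅  "aab"
  [2..4]={A}  "aba"
  [3..5]=∅  "bab"
  [4..6]={A}  "aba"
  [5..7]={A,S}  "baa"
  [0..3]=∅  "aaab"
  [1..4]={A,S}  "aaba"
  [2..5]=∅  "abab"
  [3..6]=∅  "baba"
  [4..7]={A,B,S}  "abaa"
  [0..4]={A,S}  "aaaba"
  [1..5]=∅  "aabab"
  [2..6]=∅  "ababa"
  [3..7]={S}  "babaa"
  [0..5]=∅  "aaabab"
  [1..6]=∅  "aababa"
  [2..7]={A}  "ababaa"
  [0..6]=∅  "aaababa"
  [1..7]={A,S}  "aababaa"
  [0..7]={A,S}  "aaababaa"

S ∈ T[0,7] ⇒ YES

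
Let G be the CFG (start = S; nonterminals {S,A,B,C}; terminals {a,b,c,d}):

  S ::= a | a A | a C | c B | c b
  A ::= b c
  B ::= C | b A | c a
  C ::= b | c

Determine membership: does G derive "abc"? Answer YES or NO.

CNF form of G:
  S -> T1 B | T1 T0 | T2 A | T2 C | a
  A -> T0 T1
  B -> T0 A | T1 T2 | b | c
  C -> b | c
  T0 -> b
  T1 -> c
  T2 -> a

CYK table (by increasing span):
  [0..0]={S,T2}  "a"  orig:{S}
  [1..1]={B,C,T0}  "b"  orig:{B,C}
  [2..2]={B,C,T1}  "c"  orig:{B,C}
  [0..1]={S}  "ab"
  [1..2]={A}  "bc"
  [0..2]={S}  "abc"

S ∈ T[0,2] ⇒ YES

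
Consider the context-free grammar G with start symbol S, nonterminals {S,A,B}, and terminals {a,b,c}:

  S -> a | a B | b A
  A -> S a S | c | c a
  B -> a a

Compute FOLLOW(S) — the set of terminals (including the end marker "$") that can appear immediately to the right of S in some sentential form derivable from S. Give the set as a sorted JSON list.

FIRST iteration:
iter 1:
  A via A→c: +{c}
  B via B→a a: +{a}
  S via S→a: +{a}
  S via S→b A: +{b}
  S: {a,b}  A: {c}  B: {a}
iter 2:
  A via A→S a S: +{a,b}
  S: {a,b}  A: {a,b,c}  B: {a}
iter 3: done
  S: {a,b}  A: {a,b,c}  B: {a}

FOLLOW sets:
seed FOLLOW(S) with $
[1]
  A→S a S: FOLLOW(S) ⊇ FIRST(a) = {a}; new: +{a}
  S→a B: FOLLOW(B) ⊇ FOLLOW(S) ⊇ {$,a}; new: +{$,a}
  S→b A: FOLLOW(A) ⊇ FOLLOW(S) ⊇ {$,a}; new: +{$,a}
  S: {$,a}  A: {$,a}  B: {$,a}
[2] done
  S: {$,a}  A: {$,a}  B: {$,a}

FOLLOW(S) = ["$", "a"]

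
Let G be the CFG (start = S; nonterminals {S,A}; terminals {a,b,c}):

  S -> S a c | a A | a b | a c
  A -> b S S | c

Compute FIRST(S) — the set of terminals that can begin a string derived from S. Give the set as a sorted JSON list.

Compute FIRST by fixpoint:
iter 1:
  A via A→b S S: +{b}
  A via A→c: +{c}
  S via S→a A: +{a}
  S: {a}  A: {b,c}
iter 2: (no change)
  S: {a}  A: {b,c}

FIRST(S) = ["a"]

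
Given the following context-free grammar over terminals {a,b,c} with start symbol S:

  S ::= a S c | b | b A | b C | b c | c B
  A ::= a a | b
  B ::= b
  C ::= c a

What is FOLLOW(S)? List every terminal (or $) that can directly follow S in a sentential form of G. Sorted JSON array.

FIRST sets, iterate to fixpoint:
round 1:
  A via A→a a: +{a}
  A via A→b: +{b}
  B via B→b: +{b}
  C via C→c a: +{c}
  S via S→a S c: +{a}
  S via S→b: +{b}
  S via S→c B: +{c}
  FIRST(S)={a,b,c}  FIRST(A)={a,b}  FIRST(B)={b}  FIRST(C)={c}
round 2: (no change)
  FIRST(S)={a,b,c}  FIRST(A)={a,b}  FIRST(B)={b}  FIRST(C)={c}

Compute FOLLOW by fixpoint:
initialize: $ ∈ FOLLOW(S)
pass 1:
  S→a S c: FOLLOW(S) ⊇ FIRST(c) = {c}; new: +{c}
  S→b A: FOLLOW(A) ⊇ FOLLOW(S) ⊇ {$,c}; new: +{$,c}
  S→b C: FOLLOW(C) ⊇ FOLLOW(S) ⊇ {$,c}; new: +{$,c}
  S→c B: FOLLOW(B) ⊇ FOLLOW(S) ⊇ {$,c}; new: +{$,c}
  FOLLOW(S)={$,c}  FOLLOW(A)={$,c}  FOLLOW(B)={$,c}  FOLLOW(C)={$,c}
pass 2: (no change)
  FOLLOW(S)={$,c}  FOLLOW(A)={$,c}  FOLLOW(B)={$,c}  FOLLOW(C)={$,c}

FOLLOW(S) = ["$", "c"]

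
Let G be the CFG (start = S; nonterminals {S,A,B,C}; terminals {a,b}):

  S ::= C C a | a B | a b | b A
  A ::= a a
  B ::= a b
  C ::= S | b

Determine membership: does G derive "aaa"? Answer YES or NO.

Convert to CNF:
  S -> C X3 | T0 B | T0 T1 | T1 A
  A -> T0 T0
  B -> T0 T1
  C -> C X2 | T0 B | T0 T1 | T1 A | b
  T0 -> a
  T1 -> b
  X2 -> C T0
  X3 -> C T0

Fill CYK table bottom-up:
  T[0,0] 'a' = {T0}  orig:{}
  T[1,1] 'a' = {T0}  orig:{}
  T[2,2] 'a' = {T0}  orig:{}
  T[0,1] 'aa' = {A}
  T[1,2] 'aa' = {A}
  T[0,2] 'aaa' = ∅

S ∉ T[0,2] ⇒ NO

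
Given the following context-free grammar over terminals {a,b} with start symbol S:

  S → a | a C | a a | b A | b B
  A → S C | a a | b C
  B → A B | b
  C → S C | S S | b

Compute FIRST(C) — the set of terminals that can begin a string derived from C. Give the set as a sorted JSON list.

FIRST sets, iterate to fixpoint:
iter 1:
  A via A→a a: +{a}
  A via A→b C: +{b}
  B via B→A B: +{a,b}
  C via C→b: +{b}
  S via S→a: +{a}
  S via S→b A: +{b}
  FIRST(S)={a,b}  FIRST(A)={a,b}  FIRST(B)={a,b}  FIRST(C)={b}
iter 2:
  C via C→S C: +{a}
  FIRST(S)={a,b}  FIRST(A)={a,b}  FIRST(B)={a,b}  FIRST(C)={a,b}
iter 3: — fixpoint
  FIRST(S)={a,b}  FIRST(A)={a,b}  FIRST(B)={a,b}  FIRST(C)={a,b}

FIRST(C) = ["a", "b"]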